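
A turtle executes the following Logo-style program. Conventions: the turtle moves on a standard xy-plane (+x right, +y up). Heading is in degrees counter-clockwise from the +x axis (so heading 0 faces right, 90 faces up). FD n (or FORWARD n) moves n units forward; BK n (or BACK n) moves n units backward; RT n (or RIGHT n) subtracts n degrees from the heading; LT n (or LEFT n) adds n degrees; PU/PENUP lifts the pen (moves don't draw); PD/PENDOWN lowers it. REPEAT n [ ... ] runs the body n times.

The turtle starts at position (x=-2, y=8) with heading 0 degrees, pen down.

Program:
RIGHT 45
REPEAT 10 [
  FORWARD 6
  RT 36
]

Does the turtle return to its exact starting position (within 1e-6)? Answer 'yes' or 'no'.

Executing turtle program step by step:
Start: pos=(-2,8), heading=0, pen down
RT 45: heading 0 -> 315
REPEAT 10 [
  -- iteration 1/10 --
  FD 6: (-2,8) -> (2.243,3.757) [heading=315, draw]
  RT 36: heading 315 -> 279
  -- iteration 2/10 --
  FD 6: (2.243,3.757) -> (3.181,-2.169) [heading=279, draw]
  RT 36: heading 279 -> 243
  -- iteration 3/10 --
  FD 6: (3.181,-2.169) -> (0.457,-7.515) [heading=243, draw]
  RT 36: heading 243 -> 207
  -- iteration 4/10 --
  FD 6: (0.457,-7.515) -> (-4.889,-10.239) [heading=207, draw]
  RT 36: heading 207 -> 171
  -- iteration 5/10 --
  FD 6: (-4.889,-10.239) -> (-10.815,-9.3) [heading=171, draw]
  RT 36: heading 171 -> 135
  -- iteration 6/10 --
  FD 6: (-10.815,-9.3) -> (-15.058,-5.058) [heading=135, draw]
  RT 36: heading 135 -> 99
  -- iteration 7/10 --
  FD 6: (-15.058,-5.058) -> (-15.996,0.869) [heading=99, draw]
  RT 36: heading 99 -> 63
  -- iteration 8/10 --
  FD 6: (-15.996,0.869) -> (-13.272,6.215) [heading=63, draw]
  RT 36: heading 63 -> 27
  -- iteration 9/10 --
  FD 6: (-13.272,6.215) -> (-7.926,8.939) [heading=27, draw]
  RT 36: heading 27 -> 351
  -- iteration 10/10 --
  FD 6: (-7.926,8.939) -> (-2,8) [heading=351, draw]
  RT 36: heading 351 -> 315
]
Final: pos=(-2,8), heading=315, 10 segment(s) drawn

Start position: (-2, 8)
Final position: (-2, 8)
Distance = 0; < 1e-6 -> CLOSED

Answer: yes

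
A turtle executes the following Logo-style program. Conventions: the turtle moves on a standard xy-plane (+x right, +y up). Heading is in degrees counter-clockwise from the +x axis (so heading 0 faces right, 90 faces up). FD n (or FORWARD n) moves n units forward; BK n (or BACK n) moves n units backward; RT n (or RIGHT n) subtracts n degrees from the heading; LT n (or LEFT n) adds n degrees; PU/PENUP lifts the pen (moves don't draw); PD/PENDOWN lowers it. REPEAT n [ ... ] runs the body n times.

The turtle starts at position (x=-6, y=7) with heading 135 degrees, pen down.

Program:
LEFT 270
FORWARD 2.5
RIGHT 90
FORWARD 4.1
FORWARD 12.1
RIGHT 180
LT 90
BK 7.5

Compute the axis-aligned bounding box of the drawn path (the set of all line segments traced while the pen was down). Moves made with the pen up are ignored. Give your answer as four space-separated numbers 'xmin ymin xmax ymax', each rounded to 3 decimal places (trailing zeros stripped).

Executing turtle program step by step:
Start: pos=(-6,7), heading=135, pen down
LT 270: heading 135 -> 45
FD 2.5: (-6,7) -> (-4.232,8.768) [heading=45, draw]
RT 90: heading 45 -> 315
FD 4.1: (-4.232,8.768) -> (-1.333,5.869) [heading=315, draw]
FD 12.1: (-1.333,5.869) -> (7.223,-2.687) [heading=315, draw]
RT 180: heading 315 -> 135
LT 90: heading 135 -> 225
BK 7.5: (7.223,-2.687) -> (12.526,2.616) [heading=225, draw]
Final: pos=(12.526,2.616), heading=225, 4 segment(s) drawn

Segment endpoints: x in {-6, -4.232, -1.333, 7.223, 12.526}, y in {-2.687, 2.616, 5.869, 7, 8.768}
xmin=-6, ymin=-2.687, xmax=12.526, ymax=8.768

Answer: -6 -2.687 12.526 8.768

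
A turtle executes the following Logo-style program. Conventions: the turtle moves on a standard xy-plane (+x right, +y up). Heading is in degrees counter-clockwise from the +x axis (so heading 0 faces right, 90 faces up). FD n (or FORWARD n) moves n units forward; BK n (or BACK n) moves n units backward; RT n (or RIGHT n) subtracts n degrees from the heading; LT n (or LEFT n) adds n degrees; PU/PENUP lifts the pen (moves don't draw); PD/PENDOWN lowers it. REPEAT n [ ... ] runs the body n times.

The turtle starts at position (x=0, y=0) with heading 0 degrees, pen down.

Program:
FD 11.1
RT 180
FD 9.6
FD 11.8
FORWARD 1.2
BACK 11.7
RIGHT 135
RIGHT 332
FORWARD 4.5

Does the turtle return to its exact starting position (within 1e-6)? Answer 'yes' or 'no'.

Executing turtle program step by step:
Start: pos=(0,0), heading=0, pen down
FD 11.1: (0,0) -> (11.1,0) [heading=0, draw]
RT 180: heading 0 -> 180
FD 9.6: (11.1,0) -> (1.5,0) [heading=180, draw]
FD 11.8: (1.5,0) -> (-10.3,0) [heading=180, draw]
FD 1.2: (-10.3,0) -> (-11.5,0) [heading=180, draw]
BK 11.7: (-11.5,0) -> (0.2,0) [heading=180, draw]
RT 135: heading 180 -> 45
RT 332: heading 45 -> 73
FD 4.5: (0.2,0) -> (1.516,4.303) [heading=73, draw]
Final: pos=(1.516,4.303), heading=73, 6 segment(s) drawn

Start position: (0, 0)
Final position: (1.516, 4.303)
Distance = 4.562; >= 1e-6 -> NOT closed

Answer: no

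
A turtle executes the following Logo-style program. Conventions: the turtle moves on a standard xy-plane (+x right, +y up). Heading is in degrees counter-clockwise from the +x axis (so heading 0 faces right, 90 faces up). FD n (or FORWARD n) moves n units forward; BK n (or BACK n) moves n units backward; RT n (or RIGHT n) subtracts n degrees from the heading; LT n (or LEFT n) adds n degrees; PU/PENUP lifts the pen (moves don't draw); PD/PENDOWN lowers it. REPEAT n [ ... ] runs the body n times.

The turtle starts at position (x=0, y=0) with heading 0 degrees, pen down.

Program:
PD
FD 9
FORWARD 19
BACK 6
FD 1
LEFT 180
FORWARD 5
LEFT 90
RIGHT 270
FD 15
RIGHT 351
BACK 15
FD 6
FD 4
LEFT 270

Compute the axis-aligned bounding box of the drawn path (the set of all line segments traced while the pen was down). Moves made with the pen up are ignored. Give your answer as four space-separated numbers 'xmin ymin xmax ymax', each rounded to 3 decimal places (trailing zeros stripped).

Answer: 0 -2.347 33 0

Derivation:
Executing turtle program step by step:
Start: pos=(0,0), heading=0, pen down
PD: pen down
FD 9: (0,0) -> (9,0) [heading=0, draw]
FD 19: (9,0) -> (28,0) [heading=0, draw]
BK 6: (28,0) -> (22,0) [heading=0, draw]
FD 1: (22,0) -> (23,0) [heading=0, draw]
LT 180: heading 0 -> 180
FD 5: (23,0) -> (18,0) [heading=180, draw]
LT 90: heading 180 -> 270
RT 270: heading 270 -> 0
FD 15: (18,0) -> (33,0) [heading=0, draw]
RT 351: heading 0 -> 9
BK 15: (33,0) -> (18.185,-2.347) [heading=9, draw]
FD 6: (18.185,-2.347) -> (24.111,-1.408) [heading=9, draw]
FD 4: (24.111,-1.408) -> (28.062,-0.782) [heading=9, draw]
LT 270: heading 9 -> 279
Final: pos=(28.062,-0.782), heading=279, 9 segment(s) drawn

Segment endpoints: x in {0, 9, 18, 18.185, 22, 23, 24.111, 28, 28.062, 33}, y in {-2.347, -1.408, -0.782, 0, 0}
xmin=0, ymin=-2.347, xmax=33, ymax=0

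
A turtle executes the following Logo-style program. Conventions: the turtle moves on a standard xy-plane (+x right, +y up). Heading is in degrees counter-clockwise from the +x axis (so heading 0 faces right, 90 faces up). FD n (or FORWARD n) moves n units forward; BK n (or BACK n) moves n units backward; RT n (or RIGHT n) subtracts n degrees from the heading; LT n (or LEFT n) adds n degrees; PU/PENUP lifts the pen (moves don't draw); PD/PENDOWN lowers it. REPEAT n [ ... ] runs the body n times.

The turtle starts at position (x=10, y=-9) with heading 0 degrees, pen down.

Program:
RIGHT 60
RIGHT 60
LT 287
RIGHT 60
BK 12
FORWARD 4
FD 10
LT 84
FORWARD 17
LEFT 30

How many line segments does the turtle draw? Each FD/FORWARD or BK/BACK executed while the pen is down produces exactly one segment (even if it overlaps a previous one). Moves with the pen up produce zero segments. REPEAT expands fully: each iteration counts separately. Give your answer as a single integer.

Executing turtle program step by step:
Start: pos=(10,-9), heading=0, pen down
RT 60: heading 0 -> 300
RT 60: heading 300 -> 240
LT 287: heading 240 -> 167
RT 60: heading 167 -> 107
BK 12: (10,-9) -> (13.508,-20.476) [heading=107, draw]
FD 4: (13.508,-20.476) -> (12.339,-16.65) [heading=107, draw]
FD 10: (12.339,-16.65) -> (9.415,-7.087) [heading=107, draw]
LT 84: heading 107 -> 191
FD 17: (9.415,-7.087) -> (-7.272,-10.331) [heading=191, draw]
LT 30: heading 191 -> 221
Final: pos=(-7.272,-10.331), heading=221, 4 segment(s) drawn
Segments drawn: 4

Answer: 4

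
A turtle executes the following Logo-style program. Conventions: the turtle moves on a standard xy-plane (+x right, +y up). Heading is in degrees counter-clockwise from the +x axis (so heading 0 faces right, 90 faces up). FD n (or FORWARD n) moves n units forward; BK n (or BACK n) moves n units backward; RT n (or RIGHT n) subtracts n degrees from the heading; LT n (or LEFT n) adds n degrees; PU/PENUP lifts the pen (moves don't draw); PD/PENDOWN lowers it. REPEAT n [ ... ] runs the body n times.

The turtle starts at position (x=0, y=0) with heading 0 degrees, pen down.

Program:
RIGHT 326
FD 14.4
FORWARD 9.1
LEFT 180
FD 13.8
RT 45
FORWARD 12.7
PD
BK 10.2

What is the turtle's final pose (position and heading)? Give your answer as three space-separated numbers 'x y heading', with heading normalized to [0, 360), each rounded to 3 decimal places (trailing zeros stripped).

Answer: 5.588 5.901 169

Derivation:
Executing turtle program step by step:
Start: pos=(0,0), heading=0, pen down
RT 326: heading 0 -> 34
FD 14.4: (0,0) -> (11.938,8.052) [heading=34, draw]
FD 9.1: (11.938,8.052) -> (19.482,13.141) [heading=34, draw]
LT 180: heading 34 -> 214
FD 13.8: (19.482,13.141) -> (8.042,5.424) [heading=214, draw]
RT 45: heading 214 -> 169
FD 12.7: (8.042,5.424) -> (-4.425,7.847) [heading=169, draw]
PD: pen down
BK 10.2: (-4.425,7.847) -> (5.588,5.901) [heading=169, draw]
Final: pos=(5.588,5.901), heading=169, 5 segment(s) drawn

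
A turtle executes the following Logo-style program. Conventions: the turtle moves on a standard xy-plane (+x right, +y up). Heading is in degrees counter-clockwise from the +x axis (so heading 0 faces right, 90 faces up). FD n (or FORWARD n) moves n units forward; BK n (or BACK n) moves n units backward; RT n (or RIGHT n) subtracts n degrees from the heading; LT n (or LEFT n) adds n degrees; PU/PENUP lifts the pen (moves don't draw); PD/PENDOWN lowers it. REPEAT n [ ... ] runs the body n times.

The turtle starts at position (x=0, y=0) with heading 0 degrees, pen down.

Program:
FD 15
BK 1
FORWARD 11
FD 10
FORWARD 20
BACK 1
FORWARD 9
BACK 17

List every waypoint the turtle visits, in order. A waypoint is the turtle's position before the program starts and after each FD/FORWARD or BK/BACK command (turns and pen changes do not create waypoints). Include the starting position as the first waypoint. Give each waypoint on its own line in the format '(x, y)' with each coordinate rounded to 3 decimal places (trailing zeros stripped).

Answer: (0, 0)
(15, 0)
(14, 0)
(25, 0)
(35, 0)
(55, 0)
(54, 0)
(63, 0)
(46, 0)

Derivation:
Executing turtle program step by step:
Start: pos=(0,0), heading=0, pen down
FD 15: (0,0) -> (15,0) [heading=0, draw]
BK 1: (15,0) -> (14,0) [heading=0, draw]
FD 11: (14,0) -> (25,0) [heading=0, draw]
FD 10: (25,0) -> (35,0) [heading=0, draw]
FD 20: (35,0) -> (55,0) [heading=0, draw]
BK 1: (55,0) -> (54,0) [heading=0, draw]
FD 9: (54,0) -> (63,0) [heading=0, draw]
BK 17: (63,0) -> (46,0) [heading=0, draw]
Final: pos=(46,0), heading=0, 8 segment(s) drawn
Waypoints (9 total):
(0, 0)
(15, 0)
(14, 0)
(25, 0)
(35, 0)
(55, 0)
(54, 0)
(63, 0)
(46, 0)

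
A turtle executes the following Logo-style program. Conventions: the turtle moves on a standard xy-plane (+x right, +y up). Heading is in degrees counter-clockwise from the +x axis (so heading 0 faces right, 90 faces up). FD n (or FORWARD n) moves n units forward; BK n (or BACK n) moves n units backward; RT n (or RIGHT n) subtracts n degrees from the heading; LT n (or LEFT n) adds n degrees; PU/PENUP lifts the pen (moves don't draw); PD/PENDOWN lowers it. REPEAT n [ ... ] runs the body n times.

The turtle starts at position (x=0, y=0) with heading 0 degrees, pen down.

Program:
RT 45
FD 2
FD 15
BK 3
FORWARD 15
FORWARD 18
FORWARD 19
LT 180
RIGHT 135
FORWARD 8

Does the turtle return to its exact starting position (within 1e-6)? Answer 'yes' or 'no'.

Executing turtle program step by step:
Start: pos=(0,0), heading=0, pen down
RT 45: heading 0 -> 315
FD 2: (0,0) -> (1.414,-1.414) [heading=315, draw]
FD 15: (1.414,-1.414) -> (12.021,-12.021) [heading=315, draw]
BK 3: (12.021,-12.021) -> (9.899,-9.899) [heading=315, draw]
FD 15: (9.899,-9.899) -> (20.506,-20.506) [heading=315, draw]
FD 18: (20.506,-20.506) -> (33.234,-33.234) [heading=315, draw]
FD 19: (33.234,-33.234) -> (46.669,-46.669) [heading=315, draw]
LT 180: heading 315 -> 135
RT 135: heading 135 -> 0
FD 8: (46.669,-46.669) -> (54.669,-46.669) [heading=0, draw]
Final: pos=(54.669,-46.669), heading=0, 7 segment(s) drawn

Start position: (0, 0)
Final position: (54.669, -46.669)
Distance = 71.88; >= 1e-6 -> NOT closed

Answer: no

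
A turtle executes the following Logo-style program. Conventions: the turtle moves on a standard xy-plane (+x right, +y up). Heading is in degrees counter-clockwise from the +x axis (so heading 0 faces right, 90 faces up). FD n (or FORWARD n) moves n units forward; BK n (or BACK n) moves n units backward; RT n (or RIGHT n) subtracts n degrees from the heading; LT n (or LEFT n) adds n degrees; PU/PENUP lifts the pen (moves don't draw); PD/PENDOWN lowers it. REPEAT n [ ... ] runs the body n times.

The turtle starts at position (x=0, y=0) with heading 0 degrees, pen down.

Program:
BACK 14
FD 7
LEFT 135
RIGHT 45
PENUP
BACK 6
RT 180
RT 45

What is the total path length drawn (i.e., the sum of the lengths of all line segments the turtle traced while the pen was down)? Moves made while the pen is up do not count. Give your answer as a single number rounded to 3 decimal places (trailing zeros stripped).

Executing turtle program step by step:
Start: pos=(0,0), heading=0, pen down
BK 14: (0,0) -> (-14,0) [heading=0, draw]
FD 7: (-14,0) -> (-7,0) [heading=0, draw]
LT 135: heading 0 -> 135
RT 45: heading 135 -> 90
PU: pen up
BK 6: (-7,0) -> (-7,-6) [heading=90, move]
RT 180: heading 90 -> 270
RT 45: heading 270 -> 225
Final: pos=(-7,-6), heading=225, 2 segment(s) drawn

Segment lengths:
  seg 1: (0,0) -> (-14,0), length = 14
  seg 2: (-14,0) -> (-7,0), length = 7
Total = 21

Answer: 21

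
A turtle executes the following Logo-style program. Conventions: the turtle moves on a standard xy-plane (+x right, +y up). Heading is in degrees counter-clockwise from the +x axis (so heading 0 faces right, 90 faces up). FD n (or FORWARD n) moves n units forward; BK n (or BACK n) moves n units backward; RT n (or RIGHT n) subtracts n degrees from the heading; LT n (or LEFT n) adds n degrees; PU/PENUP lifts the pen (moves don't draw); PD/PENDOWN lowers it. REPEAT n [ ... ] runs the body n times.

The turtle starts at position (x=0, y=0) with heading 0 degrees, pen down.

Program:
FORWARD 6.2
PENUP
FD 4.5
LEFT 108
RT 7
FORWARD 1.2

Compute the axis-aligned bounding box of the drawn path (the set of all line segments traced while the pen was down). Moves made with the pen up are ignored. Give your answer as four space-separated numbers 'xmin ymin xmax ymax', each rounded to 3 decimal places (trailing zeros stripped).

Answer: 0 0 6.2 0

Derivation:
Executing turtle program step by step:
Start: pos=(0,0), heading=0, pen down
FD 6.2: (0,0) -> (6.2,0) [heading=0, draw]
PU: pen up
FD 4.5: (6.2,0) -> (10.7,0) [heading=0, move]
LT 108: heading 0 -> 108
RT 7: heading 108 -> 101
FD 1.2: (10.7,0) -> (10.471,1.178) [heading=101, move]
Final: pos=(10.471,1.178), heading=101, 1 segment(s) drawn

Segment endpoints: x in {0, 6.2}, y in {0}
xmin=0, ymin=0, xmax=6.2, ymax=0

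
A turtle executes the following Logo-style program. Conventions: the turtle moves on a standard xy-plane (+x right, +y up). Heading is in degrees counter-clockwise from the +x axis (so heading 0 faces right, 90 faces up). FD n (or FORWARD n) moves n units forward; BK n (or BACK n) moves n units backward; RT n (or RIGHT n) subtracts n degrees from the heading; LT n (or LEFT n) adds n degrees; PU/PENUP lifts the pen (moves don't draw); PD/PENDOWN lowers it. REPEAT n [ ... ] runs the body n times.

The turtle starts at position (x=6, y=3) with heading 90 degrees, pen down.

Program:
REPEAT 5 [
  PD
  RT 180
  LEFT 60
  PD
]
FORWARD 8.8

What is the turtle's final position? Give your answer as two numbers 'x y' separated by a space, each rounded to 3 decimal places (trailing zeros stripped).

Answer: -1.621 -1.4

Derivation:
Executing turtle program step by step:
Start: pos=(6,3), heading=90, pen down
REPEAT 5 [
  -- iteration 1/5 --
  PD: pen down
  RT 180: heading 90 -> 270
  LT 60: heading 270 -> 330
  PD: pen down
  -- iteration 2/5 --
  PD: pen down
  RT 180: heading 330 -> 150
  LT 60: heading 150 -> 210
  PD: pen down
  -- iteration 3/5 --
  PD: pen down
  RT 180: heading 210 -> 30
  LT 60: heading 30 -> 90
  PD: pen down
  -- iteration 4/5 --
  PD: pen down
  RT 180: heading 90 -> 270
  LT 60: heading 270 -> 330
  PD: pen down
  -- iteration 5/5 --
  PD: pen down
  RT 180: heading 330 -> 150
  LT 60: heading 150 -> 210
  PD: pen down
]
FD 8.8: (6,3) -> (-1.621,-1.4) [heading=210, draw]
Final: pos=(-1.621,-1.4), heading=210, 1 segment(s) drawn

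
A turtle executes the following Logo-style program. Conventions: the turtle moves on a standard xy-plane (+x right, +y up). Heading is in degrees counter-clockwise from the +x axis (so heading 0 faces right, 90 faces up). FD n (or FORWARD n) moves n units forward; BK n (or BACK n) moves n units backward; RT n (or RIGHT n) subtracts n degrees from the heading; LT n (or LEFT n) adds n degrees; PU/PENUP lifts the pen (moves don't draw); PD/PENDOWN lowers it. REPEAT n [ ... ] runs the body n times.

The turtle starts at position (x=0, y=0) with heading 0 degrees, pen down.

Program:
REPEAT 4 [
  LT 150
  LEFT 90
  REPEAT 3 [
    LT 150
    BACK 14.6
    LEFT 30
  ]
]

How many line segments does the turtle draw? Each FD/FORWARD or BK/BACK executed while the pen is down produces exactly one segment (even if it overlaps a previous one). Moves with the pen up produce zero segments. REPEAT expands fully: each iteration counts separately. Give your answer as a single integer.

Executing turtle program step by step:
Start: pos=(0,0), heading=0, pen down
REPEAT 4 [
  -- iteration 1/4 --
  LT 150: heading 0 -> 150
  LT 90: heading 150 -> 240
  REPEAT 3 [
    -- iteration 1/3 --
    LT 150: heading 240 -> 30
    BK 14.6: (0,0) -> (-12.644,-7.3) [heading=30, draw]
    LT 30: heading 30 -> 60
    -- iteration 2/3 --
    LT 150: heading 60 -> 210
    BK 14.6: (-12.644,-7.3) -> (0,0) [heading=210, draw]
    LT 30: heading 210 -> 240
    -- iteration 3/3 --
    LT 150: heading 240 -> 30
    BK 14.6: (0,0) -> (-12.644,-7.3) [heading=30, draw]
    LT 30: heading 30 -> 60
  ]
  -- iteration 2/4 --
  LT 150: heading 60 -> 210
  LT 90: heading 210 -> 300
  REPEAT 3 [
    -- iteration 1/3 --
    LT 150: heading 300 -> 90
    BK 14.6: (-12.644,-7.3) -> (-12.644,-21.9) [heading=90, draw]
    LT 30: heading 90 -> 120
    -- iteration 2/3 --
    LT 150: heading 120 -> 270
    BK 14.6: (-12.644,-21.9) -> (-12.644,-7.3) [heading=270, draw]
    LT 30: heading 270 -> 300
    -- iteration 3/3 --
    LT 150: heading 300 -> 90
    BK 14.6: (-12.644,-7.3) -> (-12.644,-21.9) [heading=90, draw]
    LT 30: heading 90 -> 120
  ]
  -- iteration 3/4 --
  LT 150: heading 120 -> 270
  LT 90: heading 270 -> 0
  REPEAT 3 [
    -- iteration 1/3 --
    LT 150: heading 0 -> 150
    BK 14.6: (-12.644,-21.9) -> (0,-29.2) [heading=150, draw]
    LT 30: heading 150 -> 180
    -- iteration 2/3 --
    LT 150: heading 180 -> 330
    BK 14.6: (0,-29.2) -> (-12.644,-21.9) [heading=330, draw]
    LT 30: heading 330 -> 0
    -- iteration 3/3 --
    LT 150: heading 0 -> 150
    BK 14.6: (-12.644,-21.9) -> (0,-29.2) [heading=150, draw]
    LT 30: heading 150 -> 180
  ]
  -- iteration 4/4 --
  LT 150: heading 180 -> 330
  LT 90: heading 330 -> 60
  REPEAT 3 [
    -- iteration 1/3 --
    LT 150: heading 60 -> 210
    BK 14.6: (0,-29.2) -> (12.644,-21.9) [heading=210, draw]
    LT 30: heading 210 -> 240
    -- iteration 2/3 --
    LT 150: heading 240 -> 30
    BK 14.6: (12.644,-21.9) -> (0,-29.2) [heading=30, draw]
    LT 30: heading 30 -> 60
    -- iteration 3/3 --
    LT 150: heading 60 -> 210
    BK 14.6: (0,-29.2) -> (12.644,-21.9) [heading=210, draw]
    LT 30: heading 210 -> 240
  ]
]
Final: pos=(12.644,-21.9), heading=240, 12 segment(s) drawn
Segments drawn: 12

Answer: 12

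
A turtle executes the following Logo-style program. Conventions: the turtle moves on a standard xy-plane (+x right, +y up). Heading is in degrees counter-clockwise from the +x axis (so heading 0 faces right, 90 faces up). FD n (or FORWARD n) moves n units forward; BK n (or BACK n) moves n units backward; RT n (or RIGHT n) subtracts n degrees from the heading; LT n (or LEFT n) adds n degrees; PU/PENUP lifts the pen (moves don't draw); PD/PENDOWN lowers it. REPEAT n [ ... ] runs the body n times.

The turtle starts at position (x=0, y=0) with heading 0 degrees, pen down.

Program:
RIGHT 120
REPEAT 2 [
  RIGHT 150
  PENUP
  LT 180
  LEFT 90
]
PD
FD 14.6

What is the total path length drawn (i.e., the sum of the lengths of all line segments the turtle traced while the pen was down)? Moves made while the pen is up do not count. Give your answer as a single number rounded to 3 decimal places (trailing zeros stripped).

Answer: 14.6

Derivation:
Executing turtle program step by step:
Start: pos=(0,0), heading=0, pen down
RT 120: heading 0 -> 240
REPEAT 2 [
  -- iteration 1/2 --
  RT 150: heading 240 -> 90
  PU: pen up
  LT 180: heading 90 -> 270
  LT 90: heading 270 -> 0
  -- iteration 2/2 --
  RT 150: heading 0 -> 210
  PU: pen up
  LT 180: heading 210 -> 30
  LT 90: heading 30 -> 120
]
PD: pen down
FD 14.6: (0,0) -> (-7.3,12.644) [heading=120, draw]
Final: pos=(-7.3,12.644), heading=120, 1 segment(s) drawn

Segment lengths:
  seg 1: (0,0) -> (-7.3,12.644), length = 14.6
Total = 14.6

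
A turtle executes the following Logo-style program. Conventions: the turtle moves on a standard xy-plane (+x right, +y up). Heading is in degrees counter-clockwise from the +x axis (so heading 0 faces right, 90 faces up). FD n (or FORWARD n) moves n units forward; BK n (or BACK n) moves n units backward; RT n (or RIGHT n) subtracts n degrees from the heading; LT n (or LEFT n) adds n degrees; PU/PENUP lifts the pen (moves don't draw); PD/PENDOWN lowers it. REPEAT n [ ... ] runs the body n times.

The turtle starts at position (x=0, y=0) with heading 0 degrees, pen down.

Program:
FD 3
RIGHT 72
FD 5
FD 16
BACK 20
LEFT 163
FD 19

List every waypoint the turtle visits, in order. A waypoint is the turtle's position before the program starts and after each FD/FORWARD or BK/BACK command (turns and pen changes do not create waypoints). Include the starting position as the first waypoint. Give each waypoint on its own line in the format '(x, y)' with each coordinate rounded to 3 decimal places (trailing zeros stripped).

Executing turtle program step by step:
Start: pos=(0,0), heading=0, pen down
FD 3: (0,0) -> (3,0) [heading=0, draw]
RT 72: heading 0 -> 288
FD 5: (3,0) -> (4.545,-4.755) [heading=288, draw]
FD 16: (4.545,-4.755) -> (9.489,-19.972) [heading=288, draw]
BK 20: (9.489,-19.972) -> (3.309,-0.951) [heading=288, draw]
LT 163: heading 288 -> 91
FD 19: (3.309,-0.951) -> (2.977,18.046) [heading=91, draw]
Final: pos=(2.977,18.046), heading=91, 5 segment(s) drawn
Waypoints (6 total):
(0, 0)
(3, 0)
(4.545, -4.755)
(9.489, -19.972)
(3.309, -0.951)
(2.977, 18.046)

Answer: (0, 0)
(3, 0)
(4.545, -4.755)
(9.489, -19.972)
(3.309, -0.951)
(2.977, 18.046)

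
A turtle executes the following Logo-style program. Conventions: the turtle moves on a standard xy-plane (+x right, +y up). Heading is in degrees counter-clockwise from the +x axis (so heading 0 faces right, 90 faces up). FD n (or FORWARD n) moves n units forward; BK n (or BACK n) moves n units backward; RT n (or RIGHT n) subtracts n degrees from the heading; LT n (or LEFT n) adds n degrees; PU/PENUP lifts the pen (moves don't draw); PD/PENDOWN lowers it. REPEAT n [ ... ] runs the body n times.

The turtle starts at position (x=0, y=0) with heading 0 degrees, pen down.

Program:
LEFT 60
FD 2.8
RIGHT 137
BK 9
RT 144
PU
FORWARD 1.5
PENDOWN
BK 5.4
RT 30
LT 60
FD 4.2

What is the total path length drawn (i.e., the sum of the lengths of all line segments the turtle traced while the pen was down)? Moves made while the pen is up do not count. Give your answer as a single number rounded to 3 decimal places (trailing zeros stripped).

Executing turtle program step by step:
Start: pos=(0,0), heading=0, pen down
LT 60: heading 0 -> 60
FD 2.8: (0,0) -> (1.4,2.425) [heading=60, draw]
RT 137: heading 60 -> 283
BK 9: (1.4,2.425) -> (-0.625,11.194) [heading=283, draw]
RT 144: heading 283 -> 139
PU: pen up
FD 1.5: (-0.625,11.194) -> (-1.757,12.178) [heading=139, move]
PD: pen down
BK 5.4: (-1.757,12.178) -> (2.319,8.636) [heading=139, draw]
RT 30: heading 139 -> 109
LT 60: heading 109 -> 169
FD 4.2: (2.319,8.636) -> (-1.804,9.437) [heading=169, draw]
Final: pos=(-1.804,9.437), heading=169, 4 segment(s) drawn

Segment lengths:
  seg 1: (0,0) -> (1.4,2.425), length = 2.8
  seg 2: (1.4,2.425) -> (-0.625,11.194), length = 9
  seg 3: (-1.757,12.178) -> (2.319,8.636), length = 5.4
  seg 4: (2.319,8.636) -> (-1.804,9.437), length = 4.2
Total = 21.4

Answer: 21.4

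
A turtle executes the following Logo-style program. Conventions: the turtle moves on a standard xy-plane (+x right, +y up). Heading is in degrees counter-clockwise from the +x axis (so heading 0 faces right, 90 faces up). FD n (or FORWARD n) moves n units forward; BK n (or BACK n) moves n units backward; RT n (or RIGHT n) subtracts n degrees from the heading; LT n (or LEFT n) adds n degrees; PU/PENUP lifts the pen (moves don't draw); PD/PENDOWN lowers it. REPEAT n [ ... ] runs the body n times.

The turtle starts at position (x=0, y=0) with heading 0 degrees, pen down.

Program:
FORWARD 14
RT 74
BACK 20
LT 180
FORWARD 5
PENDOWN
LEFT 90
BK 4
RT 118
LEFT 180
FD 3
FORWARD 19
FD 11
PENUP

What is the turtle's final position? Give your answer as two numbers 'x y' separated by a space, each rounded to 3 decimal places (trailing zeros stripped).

Executing turtle program step by step:
Start: pos=(0,0), heading=0, pen down
FD 14: (0,0) -> (14,0) [heading=0, draw]
RT 74: heading 0 -> 286
BK 20: (14,0) -> (8.487,19.225) [heading=286, draw]
LT 180: heading 286 -> 106
FD 5: (8.487,19.225) -> (7.109,24.032) [heading=106, draw]
PD: pen down
LT 90: heading 106 -> 196
BK 4: (7.109,24.032) -> (10.954,25.134) [heading=196, draw]
RT 118: heading 196 -> 78
LT 180: heading 78 -> 258
FD 3: (10.954,25.134) -> (10.33,22.2) [heading=258, draw]
FD 19: (10.33,22.2) -> (6.38,3.615) [heading=258, draw]
FD 11: (6.38,3.615) -> (4.093,-7.145) [heading=258, draw]
PU: pen up
Final: pos=(4.093,-7.145), heading=258, 7 segment(s) drawn

Answer: 4.093 -7.145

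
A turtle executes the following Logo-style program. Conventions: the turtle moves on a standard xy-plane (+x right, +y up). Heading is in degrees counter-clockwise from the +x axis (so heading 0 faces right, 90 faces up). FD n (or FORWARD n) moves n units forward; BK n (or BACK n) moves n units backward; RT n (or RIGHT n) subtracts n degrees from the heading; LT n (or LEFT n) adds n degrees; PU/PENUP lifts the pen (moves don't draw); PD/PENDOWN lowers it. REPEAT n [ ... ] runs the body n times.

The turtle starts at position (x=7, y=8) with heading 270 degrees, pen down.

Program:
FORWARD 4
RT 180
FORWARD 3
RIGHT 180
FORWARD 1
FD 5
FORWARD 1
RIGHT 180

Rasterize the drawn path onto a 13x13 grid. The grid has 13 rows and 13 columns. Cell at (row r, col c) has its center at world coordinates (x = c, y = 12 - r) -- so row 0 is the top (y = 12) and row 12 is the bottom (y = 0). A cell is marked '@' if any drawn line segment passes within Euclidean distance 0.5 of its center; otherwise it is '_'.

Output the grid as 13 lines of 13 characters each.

Answer: _____________
_____________
_____________
_____________
_______@_____
_______@_____
_______@_____
_______@_____
_______@_____
_______@_____
_______@_____
_______@_____
_______@_____

Derivation:
Segment 0: (7,8) -> (7,4)
Segment 1: (7,4) -> (7,7)
Segment 2: (7,7) -> (7,6)
Segment 3: (7,6) -> (7,1)
Segment 4: (7,1) -> (7,0)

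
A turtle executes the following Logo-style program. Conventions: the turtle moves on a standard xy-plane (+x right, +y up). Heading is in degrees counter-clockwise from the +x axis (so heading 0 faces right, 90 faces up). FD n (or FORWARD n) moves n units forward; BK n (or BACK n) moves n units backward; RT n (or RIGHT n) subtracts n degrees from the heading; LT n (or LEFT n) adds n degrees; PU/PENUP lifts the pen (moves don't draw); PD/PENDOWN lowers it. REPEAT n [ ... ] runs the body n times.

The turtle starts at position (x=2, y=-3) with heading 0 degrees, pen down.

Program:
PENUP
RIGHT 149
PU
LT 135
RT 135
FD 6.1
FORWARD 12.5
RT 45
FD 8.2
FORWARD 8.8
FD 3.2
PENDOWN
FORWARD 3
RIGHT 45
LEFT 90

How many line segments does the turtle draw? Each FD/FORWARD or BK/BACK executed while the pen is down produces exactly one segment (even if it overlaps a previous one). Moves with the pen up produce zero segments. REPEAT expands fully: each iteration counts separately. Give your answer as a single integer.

Answer: 1

Derivation:
Executing turtle program step by step:
Start: pos=(2,-3), heading=0, pen down
PU: pen up
RT 149: heading 0 -> 211
PU: pen up
LT 135: heading 211 -> 346
RT 135: heading 346 -> 211
FD 6.1: (2,-3) -> (-3.229,-6.142) [heading=211, move]
FD 12.5: (-3.229,-6.142) -> (-13.943,-12.58) [heading=211, move]
RT 45: heading 211 -> 166
FD 8.2: (-13.943,-12.58) -> (-21.9,-10.596) [heading=166, move]
FD 8.8: (-21.9,-10.596) -> (-30.438,-8.467) [heading=166, move]
FD 3.2: (-30.438,-8.467) -> (-33.543,-7.693) [heading=166, move]
PD: pen down
FD 3: (-33.543,-7.693) -> (-36.454,-6.967) [heading=166, draw]
RT 45: heading 166 -> 121
LT 90: heading 121 -> 211
Final: pos=(-36.454,-6.967), heading=211, 1 segment(s) drawn
Segments drawn: 1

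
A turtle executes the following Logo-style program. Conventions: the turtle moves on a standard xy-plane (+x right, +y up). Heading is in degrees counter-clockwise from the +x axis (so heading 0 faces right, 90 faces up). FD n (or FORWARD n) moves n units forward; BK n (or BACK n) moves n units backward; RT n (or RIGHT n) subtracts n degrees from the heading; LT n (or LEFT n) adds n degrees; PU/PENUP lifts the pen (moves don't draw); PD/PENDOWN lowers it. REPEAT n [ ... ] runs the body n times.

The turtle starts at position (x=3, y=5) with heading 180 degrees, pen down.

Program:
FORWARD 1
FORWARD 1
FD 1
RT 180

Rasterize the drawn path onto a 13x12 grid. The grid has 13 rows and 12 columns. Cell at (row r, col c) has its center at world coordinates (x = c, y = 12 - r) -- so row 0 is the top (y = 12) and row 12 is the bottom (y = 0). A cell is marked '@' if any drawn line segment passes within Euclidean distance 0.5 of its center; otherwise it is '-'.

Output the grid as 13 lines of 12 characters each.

Segment 0: (3,5) -> (2,5)
Segment 1: (2,5) -> (1,5)
Segment 2: (1,5) -> (0,5)

Answer: ------------
------------
------------
------------
------------
------------
------------
@@@@--------
------------
------------
------------
------------
------------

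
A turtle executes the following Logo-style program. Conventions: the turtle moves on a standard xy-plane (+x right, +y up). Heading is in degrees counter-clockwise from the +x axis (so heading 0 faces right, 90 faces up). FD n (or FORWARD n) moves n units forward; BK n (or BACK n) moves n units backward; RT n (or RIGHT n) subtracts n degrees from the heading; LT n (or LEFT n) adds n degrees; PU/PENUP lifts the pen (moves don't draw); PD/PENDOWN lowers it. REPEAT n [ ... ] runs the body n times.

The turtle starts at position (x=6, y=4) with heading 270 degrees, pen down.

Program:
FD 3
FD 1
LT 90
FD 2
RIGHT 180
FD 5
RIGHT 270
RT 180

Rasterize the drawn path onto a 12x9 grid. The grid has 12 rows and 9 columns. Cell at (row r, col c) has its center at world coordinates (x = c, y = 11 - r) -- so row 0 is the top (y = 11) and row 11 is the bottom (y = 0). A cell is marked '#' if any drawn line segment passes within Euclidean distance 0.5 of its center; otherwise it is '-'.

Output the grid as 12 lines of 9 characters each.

Segment 0: (6,4) -> (6,1)
Segment 1: (6,1) -> (6,0)
Segment 2: (6,0) -> (8,-0)
Segment 3: (8,-0) -> (3,0)

Answer: ---------
---------
---------
---------
---------
---------
---------
------#--
------#--
------#--
------#--
---######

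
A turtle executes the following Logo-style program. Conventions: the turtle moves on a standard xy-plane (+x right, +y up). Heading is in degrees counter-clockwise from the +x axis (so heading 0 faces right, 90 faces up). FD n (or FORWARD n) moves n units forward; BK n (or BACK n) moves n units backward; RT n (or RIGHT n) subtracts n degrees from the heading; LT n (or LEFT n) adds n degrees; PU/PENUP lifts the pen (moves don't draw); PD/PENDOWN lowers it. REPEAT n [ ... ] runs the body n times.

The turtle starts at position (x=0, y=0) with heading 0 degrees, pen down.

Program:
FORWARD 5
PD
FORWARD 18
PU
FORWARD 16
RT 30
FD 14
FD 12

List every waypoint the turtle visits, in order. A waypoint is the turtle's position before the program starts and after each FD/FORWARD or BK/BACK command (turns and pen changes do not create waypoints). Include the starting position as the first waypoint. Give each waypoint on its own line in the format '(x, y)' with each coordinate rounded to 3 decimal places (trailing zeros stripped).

Executing turtle program step by step:
Start: pos=(0,0), heading=0, pen down
FD 5: (0,0) -> (5,0) [heading=0, draw]
PD: pen down
FD 18: (5,0) -> (23,0) [heading=0, draw]
PU: pen up
FD 16: (23,0) -> (39,0) [heading=0, move]
RT 30: heading 0 -> 330
FD 14: (39,0) -> (51.124,-7) [heading=330, move]
FD 12: (51.124,-7) -> (61.517,-13) [heading=330, move]
Final: pos=(61.517,-13), heading=330, 2 segment(s) drawn
Waypoints (6 total):
(0, 0)
(5, 0)
(23, 0)
(39, 0)
(51.124, -7)
(61.517, -13)

Answer: (0, 0)
(5, 0)
(23, 0)
(39, 0)
(51.124, -7)
(61.517, -13)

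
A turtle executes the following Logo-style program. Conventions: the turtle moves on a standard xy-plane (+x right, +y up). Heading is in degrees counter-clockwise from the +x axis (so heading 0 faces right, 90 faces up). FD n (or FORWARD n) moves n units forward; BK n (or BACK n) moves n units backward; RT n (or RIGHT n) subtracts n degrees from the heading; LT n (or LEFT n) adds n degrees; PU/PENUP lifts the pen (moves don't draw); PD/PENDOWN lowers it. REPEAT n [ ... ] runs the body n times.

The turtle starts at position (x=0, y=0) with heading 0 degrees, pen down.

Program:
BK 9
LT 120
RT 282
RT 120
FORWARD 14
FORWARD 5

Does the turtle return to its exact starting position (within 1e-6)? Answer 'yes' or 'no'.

Answer: no

Derivation:
Executing turtle program step by step:
Start: pos=(0,0), heading=0, pen down
BK 9: (0,0) -> (-9,0) [heading=0, draw]
LT 120: heading 0 -> 120
RT 282: heading 120 -> 198
RT 120: heading 198 -> 78
FD 14: (-9,0) -> (-6.089,13.694) [heading=78, draw]
FD 5: (-6.089,13.694) -> (-5.05,18.585) [heading=78, draw]
Final: pos=(-5.05,18.585), heading=78, 3 segment(s) drawn

Start position: (0, 0)
Final position: (-5.05, 18.585)
Distance = 19.259; >= 1e-6 -> NOT closed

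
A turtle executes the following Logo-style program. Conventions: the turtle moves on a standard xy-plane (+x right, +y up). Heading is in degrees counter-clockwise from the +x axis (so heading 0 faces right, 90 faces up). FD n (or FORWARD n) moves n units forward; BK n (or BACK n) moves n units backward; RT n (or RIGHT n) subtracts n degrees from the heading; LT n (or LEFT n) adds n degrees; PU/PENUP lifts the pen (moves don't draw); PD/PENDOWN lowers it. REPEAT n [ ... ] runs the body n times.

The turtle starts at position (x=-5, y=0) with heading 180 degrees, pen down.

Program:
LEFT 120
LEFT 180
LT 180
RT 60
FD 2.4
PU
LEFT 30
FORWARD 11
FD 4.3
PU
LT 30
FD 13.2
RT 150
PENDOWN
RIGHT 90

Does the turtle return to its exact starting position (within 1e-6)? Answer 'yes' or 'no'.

Answer: no

Derivation:
Executing turtle program step by step:
Start: pos=(-5,0), heading=180, pen down
LT 120: heading 180 -> 300
LT 180: heading 300 -> 120
LT 180: heading 120 -> 300
RT 60: heading 300 -> 240
FD 2.4: (-5,0) -> (-6.2,-2.078) [heading=240, draw]
PU: pen up
LT 30: heading 240 -> 270
FD 11: (-6.2,-2.078) -> (-6.2,-13.078) [heading=270, move]
FD 4.3: (-6.2,-13.078) -> (-6.2,-17.378) [heading=270, move]
PU: pen up
LT 30: heading 270 -> 300
FD 13.2: (-6.2,-17.378) -> (0.4,-28.81) [heading=300, move]
RT 150: heading 300 -> 150
PD: pen down
RT 90: heading 150 -> 60
Final: pos=(0.4,-28.81), heading=60, 1 segment(s) drawn

Start position: (-5, 0)
Final position: (0.4, -28.81)
Distance = 29.312; >= 1e-6 -> NOT closed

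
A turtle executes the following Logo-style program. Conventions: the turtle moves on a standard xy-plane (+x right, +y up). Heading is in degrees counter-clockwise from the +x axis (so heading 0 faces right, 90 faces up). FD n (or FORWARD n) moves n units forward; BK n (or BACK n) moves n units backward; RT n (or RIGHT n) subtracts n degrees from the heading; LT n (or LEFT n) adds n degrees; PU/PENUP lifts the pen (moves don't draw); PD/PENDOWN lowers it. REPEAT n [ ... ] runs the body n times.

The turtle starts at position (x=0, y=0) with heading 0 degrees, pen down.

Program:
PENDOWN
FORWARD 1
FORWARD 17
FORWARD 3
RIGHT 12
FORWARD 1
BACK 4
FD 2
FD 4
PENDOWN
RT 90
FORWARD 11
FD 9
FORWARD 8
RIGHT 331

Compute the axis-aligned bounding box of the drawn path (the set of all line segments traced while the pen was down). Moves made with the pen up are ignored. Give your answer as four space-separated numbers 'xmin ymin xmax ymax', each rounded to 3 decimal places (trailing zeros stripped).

Executing turtle program step by step:
Start: pos=(0,0), heading=0, pen down
PD: pen down
FD 1: (0,0) -> (1,0) [heading=0, draw]
FD 17: (1,0) -> (18,0) [heading=0, draw]
FD 3: (18,0) -> (21,0) [heading=0, draw]
RT 12: heading 0 -> 348
FD 1: (21,0) -> (21.978,-0.208) [heading=348, draw]
BK 4: (21.978,-0.208) -> (18.066,0.624) [heading=348, draw]
FD 2: (18.066,0.624) -> (20.022,0.208) [heading=348, draw]
FD 4: (20.022,0.208) -> (23.934,-0.624) [heading=348, draw]
PD: pen down
RT 90: heading 348 -> 258
FD 11: (23.934,-0.624) -> (21.647,-11.383) [heading=258, draw]
FD 9: (21.647,-11.383) -> (19.776,-20.187) [heading=258, draw]
FD 8: (19.776,-20.187) -> (18.113,-28.012) [heading=258, draw]
RT 331: heading 258 -> 287
Final: pos=(18.113,-28.012), heading=287, 10 segment(s) drawn

Segment endpoints: x in {0, 1, 18, 18.066, 18.113, 19.776, 20.022, 21, 21.647, 21.978, 23.934}, y in {-28.012, -20.187, -11.383, -0.624, -0.208, 0, 0.208, 0.624}
xmin=0, ymin=-28.012, xmax=23.934, ymax=0.624

Answer: 0 -28.012 23.934 0.624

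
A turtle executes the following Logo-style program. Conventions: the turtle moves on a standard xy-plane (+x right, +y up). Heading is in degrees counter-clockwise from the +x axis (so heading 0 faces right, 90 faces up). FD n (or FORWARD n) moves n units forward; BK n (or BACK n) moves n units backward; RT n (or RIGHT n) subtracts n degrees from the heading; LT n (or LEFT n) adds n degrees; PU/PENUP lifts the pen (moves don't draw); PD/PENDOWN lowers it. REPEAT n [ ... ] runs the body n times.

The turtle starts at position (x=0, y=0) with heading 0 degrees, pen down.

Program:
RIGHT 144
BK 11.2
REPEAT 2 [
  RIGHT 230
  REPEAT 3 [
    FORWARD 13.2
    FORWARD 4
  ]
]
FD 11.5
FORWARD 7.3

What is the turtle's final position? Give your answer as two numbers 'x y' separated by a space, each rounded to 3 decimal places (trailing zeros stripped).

Answer: 28.267 57.375

Derivation:
Executing turtle program step by step:
Start: pos=(0,0), heading=0, pen down
RT 144: heading 0 -> 216
BK 11.2: (0,0) -> (9.061,6.583) [heading=216, draw]
REPEAT 2 [
  -- iteration 1/2 --
  RT 230: heading 216 -> 346
  REPEAT 3 [
    -- iteration 1/3 --
    FD 13.2: (9.061,6.583) -> (21.869,3.39) [heading=346, draw]
    FD 4: (21.869,3.39) -> (25.75,2.422) [heading=346, draw]
    -- iteration 2/3 --
    FD 13.2: (25.75,2.422) -> (38.558,-0.771) [heading=346, draw]
    FD 4: (38.558,-0.771) -> (42.439,-1.739) [heading=346, draw]
    -- iteration 3/3 --
    FD 13.2: (42.439,-1.739) -> (55.247,-4.932) [heading=346, draw]
    FD 4: (55.247,-4.932) -> (59.128,-5.9) [heading=346, draw]
  ]
  -- iteration 2/2 --
  RT 230: heading 346 -> 116
  REPEAT 3 [
    -- iteration 1/3 --
    FD 13.2: (59.128,-5.9) -> (53.342,5.964) [heading=116, draw]
    FD 4: (53.342,5.964) -> (51.588,9.559) [heading=116, draw]
    -- iteration 2/3 --
    FD 13.2: (51.588,9.559) -> (45.802,21.423) [heading=116, draw]
    FD 4: (45.802,21.423) -> (44.048,25.019) [heading=116, draw]
    -- iteration 3/3 --
    FD 13.2: (44.048,25.019) -> (38.262,36.883) [heading=116, draw]
    FD 4: (38.262,36.883) -> (36.508,40.478) [heading=116, draw]
  ]
]
FD 11.5: (36.508,40.478) -> (31.467,50.814) [heading=116, draw]
FD 7.3: (31.467,50.814) -> (28.267,57.375) [heading=116, draw]
Final: pos=(28.267,57.375), heading=116, 15 segment(s) drawn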